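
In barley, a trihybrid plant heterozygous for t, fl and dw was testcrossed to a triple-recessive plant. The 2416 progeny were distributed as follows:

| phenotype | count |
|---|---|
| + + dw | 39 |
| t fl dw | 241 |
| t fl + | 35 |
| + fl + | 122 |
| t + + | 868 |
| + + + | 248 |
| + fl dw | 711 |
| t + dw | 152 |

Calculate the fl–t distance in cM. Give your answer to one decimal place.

The two most frequent reciprocal classes, + fl dw and t + +, are the parental types, so the F1 was + fl dw / t + +.
The two rarest classes, + + dw and t fl +, are the double crossovers. Comparing them with the parentals, only the fl allele has switched, so fl is the middle locus and the order is dw – fl – t.
Crossovers in the fl–t interval produce the single-crossover classes t fl dw and + + + (241 + 248 = 489) plus the double crossovers (74).
RF(fl–t) = (489 + 74) / 2416 = 563/2416 = 0.2330 → 23.3 cM.

23.3 cM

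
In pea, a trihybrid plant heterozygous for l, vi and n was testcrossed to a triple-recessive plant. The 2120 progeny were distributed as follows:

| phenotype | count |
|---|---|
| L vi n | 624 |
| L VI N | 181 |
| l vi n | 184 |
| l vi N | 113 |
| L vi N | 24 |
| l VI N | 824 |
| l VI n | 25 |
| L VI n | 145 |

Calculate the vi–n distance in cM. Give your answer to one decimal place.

The two most frequent reciprocal classes, l VI N and L vi n, are the parental types, so the F1 was l VI N / L vi n.
The two rarest classes, l VI n and L vi N, are the double crossovers. Comparing them with the parentals, only the n allele has switched, so n is the middle locus and the order is vi – n – l.
Crossovers in the vi–n interval produce the single-crossover classes l vi N and L VI n (113 + 145 = 258) plus the double crossovers (49).
RF(vi–n) = (258 + 49) / 2120 = 307/2120 = 0.1448 → 14.5 cM.

14.5 cM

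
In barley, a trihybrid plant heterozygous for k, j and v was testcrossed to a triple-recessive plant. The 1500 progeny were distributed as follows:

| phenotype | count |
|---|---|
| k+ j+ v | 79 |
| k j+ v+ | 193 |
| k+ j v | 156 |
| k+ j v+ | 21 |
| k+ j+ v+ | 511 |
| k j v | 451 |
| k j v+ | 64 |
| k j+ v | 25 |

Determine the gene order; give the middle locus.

The two most frequent reciprocal classes, k+ j+ v+ and k j v, are the parental types, so the F1 was k+ j+ v+ / k j v.
The two rarest classes, k+ j v+ and k j+ v, are the double crossovers. Comparing them with the parentals, only the j allele has switched, so j is the middle locus and the order is k – j – v.

j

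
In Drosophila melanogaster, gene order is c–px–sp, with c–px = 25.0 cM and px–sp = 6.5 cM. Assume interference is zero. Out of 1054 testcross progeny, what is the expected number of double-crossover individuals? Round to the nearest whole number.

17

Map distances give recombination frequencies of 0.250 and 0.065 for the two intervals.
With no interference, expected double-crossover frequency = 0.250 × 0.065 = 0.01625.
Expected number = 0.01625 × 1054 = 17.13 ≈ 17.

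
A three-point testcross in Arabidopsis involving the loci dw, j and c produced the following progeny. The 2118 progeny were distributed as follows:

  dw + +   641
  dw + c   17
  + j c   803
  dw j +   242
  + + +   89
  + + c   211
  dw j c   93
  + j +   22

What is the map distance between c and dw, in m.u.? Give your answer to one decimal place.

10.4 m.u.

The two most frequent reciprocal classes, dw + + and + j c, are the parental types, so the F1 was dw + + / + j c.
The two rarest classes, dw + c and + j +, are the double crossovers. Comparing them with the parentals, only the c allele has switched, so c is the middle locus and the order is dw – c – j.
Crossovers in the dw–c interval produce the single-crossover classes + + + and dw j c (89 + 93 = 182) plus the double crossovers (39).
RF(dw–c) = (182 + 39) / 2118 = 221/2118 = 0.1043 → 10.4 m.u.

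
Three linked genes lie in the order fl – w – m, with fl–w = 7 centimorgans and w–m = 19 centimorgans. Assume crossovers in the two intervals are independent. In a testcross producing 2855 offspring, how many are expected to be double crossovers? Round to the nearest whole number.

38

Map distances give recombination frequencies of 0.070 and 0.190 for the two intervals.
With no interference, expected double-crossover frequency = 0.070 × 0.190 = 0.01330.
Expected number = 0.01330 × 2855 = 37.97 ≈ 38.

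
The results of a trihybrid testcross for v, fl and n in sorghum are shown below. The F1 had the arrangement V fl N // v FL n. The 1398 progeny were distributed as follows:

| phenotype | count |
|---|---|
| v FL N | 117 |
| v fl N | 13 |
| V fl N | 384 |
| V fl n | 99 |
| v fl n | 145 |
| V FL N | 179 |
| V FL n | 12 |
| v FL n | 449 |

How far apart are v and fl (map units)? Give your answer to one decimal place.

25.0 map units

The two rarest classes, v fl N and V FL n, are the double crossovers. Comparing them with the parentals, only the v allele has switched, so v is the middle locus and the order is fl – v – n.
Crossovers in the fl–v interval produce the single-crossover classes V FL N and v fl n (179 + 145 = 324) plus the double crossovers (25).
RF(fl–v) = (324 + 25) / 1398 = 349/1398 = 0.2496 → 25.0 map units.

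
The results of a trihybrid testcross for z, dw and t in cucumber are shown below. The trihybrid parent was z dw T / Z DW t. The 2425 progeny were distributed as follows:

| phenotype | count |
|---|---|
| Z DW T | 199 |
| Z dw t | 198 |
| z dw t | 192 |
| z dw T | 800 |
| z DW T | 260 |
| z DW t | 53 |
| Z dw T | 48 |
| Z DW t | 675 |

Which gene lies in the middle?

The two rarest classes, Z dw T and z DW t, are the double crossovers. Comparing them with the parentals, only the z allele has switched, so z is the middle locus and the order is dw – z – t.

z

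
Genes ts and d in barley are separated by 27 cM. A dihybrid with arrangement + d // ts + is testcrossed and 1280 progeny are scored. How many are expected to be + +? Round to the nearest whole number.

A map distance of 27 cM corresponds to a recombination frequency of 0.270.
The F1 is + d / ts +, so + + is a recombinant gamete class with expected frequency r/2 = 0.270/2 = 0.1350.
Expected number = 0.1350 × 1280 = 172.80 ≈ 173.

173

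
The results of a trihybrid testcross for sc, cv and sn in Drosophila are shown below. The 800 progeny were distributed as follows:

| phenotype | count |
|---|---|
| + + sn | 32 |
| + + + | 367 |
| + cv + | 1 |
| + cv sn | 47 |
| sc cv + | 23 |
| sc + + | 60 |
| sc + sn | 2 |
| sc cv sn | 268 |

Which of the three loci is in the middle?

The two most frequent reciprocal classes, + + + and sc cv sn, are the parental types, so the F1 was + + + / sc cv sn.
The two rarest classes, + cv + and sc + sn, are the double crossovers. Comparing them with the parentals, only the cv allele has switched, so cv is the middle locus and the order is sn – cv – sc.

cv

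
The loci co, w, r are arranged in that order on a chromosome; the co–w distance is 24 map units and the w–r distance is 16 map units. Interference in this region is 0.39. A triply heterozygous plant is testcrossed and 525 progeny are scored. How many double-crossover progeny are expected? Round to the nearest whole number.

12

Map distances give recombination frequencies of 0.240 and 0.160 for the two intervals.
With interference 0.39 (so coincidence = 0.61), expected double-crossover frequency = 0.240 × 0.160 × 0.61 = 0.02342.
Expected number = 0.02342 × 525 = 12.30 ≈ 12.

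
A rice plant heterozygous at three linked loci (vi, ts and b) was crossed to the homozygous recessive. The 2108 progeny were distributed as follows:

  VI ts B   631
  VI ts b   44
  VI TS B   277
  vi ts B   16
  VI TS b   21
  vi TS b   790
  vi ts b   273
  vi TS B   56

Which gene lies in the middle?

vi

The two most frequent reciprocal classes, vi TS b and VI ts B, are the parental types, so the F1 was vi TS b / VI ts B.
The two rarest classes, VI TS b and vi ts B, are the double crossovers. Comparing them with the parentals, only the vi allele has switched, so vi is the middle locus and the order is b – vi – ts.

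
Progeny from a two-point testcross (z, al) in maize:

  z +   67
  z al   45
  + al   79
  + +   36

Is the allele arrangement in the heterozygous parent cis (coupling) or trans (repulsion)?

trans

The two most frequent classes are + al (79) and z + (67); these are the parental (non-recombinant) types.
So the F1 carried + al on one chromosome and z + on the other — the recessive alleles are on opposite chromosomes (trans / repulsion).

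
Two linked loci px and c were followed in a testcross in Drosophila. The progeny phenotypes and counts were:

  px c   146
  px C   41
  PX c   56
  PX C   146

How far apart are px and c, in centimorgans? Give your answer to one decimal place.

24.9 centimorgans

The two most frequent classes, PX C (146) and px c (146), are the parental types, so the F1 was PX C / px c.
The recombinant classes are PX c and px C: 56 + 41 = 97.
Recombination frequency = 97/389 = 0.2494 ≈ 24.9%, i.e. 24.9 centimorgans.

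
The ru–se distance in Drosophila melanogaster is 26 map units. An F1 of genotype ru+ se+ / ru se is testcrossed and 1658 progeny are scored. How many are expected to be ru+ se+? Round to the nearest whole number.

613

A map distance of 26 map units corresponds to a recombination frequency of 0.260.
The F1 is ru+ se+ / ru se, so ru+ se+ is a parental gamete class with expected frequency (1 − r)/2 = 0.740/2 = 0.3700.
Expected number = 0.3700 × 1658 = 613.46 ≈ 613.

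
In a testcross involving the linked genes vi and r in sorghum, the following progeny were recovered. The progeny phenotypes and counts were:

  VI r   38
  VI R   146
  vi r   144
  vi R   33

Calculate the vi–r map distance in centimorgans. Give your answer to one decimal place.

19.7 centimorgans

The two most frequent classes, VI R (146) and vi r (144), are the parental types, so the F1 was VI R / vi r.
The recombinant classes are VI r and vi R: 38 + 33 = 71.
Recombination frequency = 71/361 = 0.1967 ≈ 19.7%, i.e. 19.7 centimorgans.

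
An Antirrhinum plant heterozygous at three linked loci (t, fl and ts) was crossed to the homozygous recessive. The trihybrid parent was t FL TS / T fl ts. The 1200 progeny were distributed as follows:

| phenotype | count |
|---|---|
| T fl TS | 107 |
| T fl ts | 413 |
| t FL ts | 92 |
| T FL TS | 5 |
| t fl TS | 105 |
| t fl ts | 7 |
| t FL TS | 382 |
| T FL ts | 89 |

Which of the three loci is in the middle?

The two rarest classes, T FL TS and t fl ts, are the double crossovers. Comparing them with the parentals, only the t allele has switched, so t is the middle locus and the order is fl – t – ts.

t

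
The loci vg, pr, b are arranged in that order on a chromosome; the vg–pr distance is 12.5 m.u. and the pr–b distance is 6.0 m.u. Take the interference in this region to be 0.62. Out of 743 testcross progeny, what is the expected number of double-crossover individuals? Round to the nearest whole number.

Map distances give recombination frequencies of 0.125 and 0.060 for the two intervals.
With interference 0.62 (so coincidence = 0.38), expected double-crossover frequency = 0.125 × 0.060 × 0.38 = 0.00285.
Expected number = 0.00285 × 743 = 2.12 ≈ 2.

2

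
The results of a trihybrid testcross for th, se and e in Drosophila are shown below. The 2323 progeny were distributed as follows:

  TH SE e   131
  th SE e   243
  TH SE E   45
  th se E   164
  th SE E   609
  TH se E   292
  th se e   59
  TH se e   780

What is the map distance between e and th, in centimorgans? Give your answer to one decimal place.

27.5 centimorgans

The two most frequent reciprocal classes, th SE E and TH se e, are the parental types, so the F1 was th SE E / TH se e.
The two rarest classes, TH SE E and th se e, are the double crossovers. Comparing them with the parentals, only the th allele has switched, so th is the middle locus and the order is se – th – e.
Crossovers in the th–e interval produce the single-crossover classes th SE e and TH se E (243 + 292 = 535) plus the double crossovers (104).
RF(th–e) = (535 + 104) / 2323 = 639/2323 = 0.2751 → 27.5 centimorgans.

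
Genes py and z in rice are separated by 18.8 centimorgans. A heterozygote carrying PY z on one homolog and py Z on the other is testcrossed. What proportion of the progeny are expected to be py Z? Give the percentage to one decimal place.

A map distance of 18.8 centimorgans corresponds to a recombination frequency of 0.188.
The F1 is PY z / py Z, so py Z is a parental gamete class with expected frequency (1 − r)/2 = 0.812/2 = 0.4060.
That is 0.4060 = 40.6% of the progeny.

40.6%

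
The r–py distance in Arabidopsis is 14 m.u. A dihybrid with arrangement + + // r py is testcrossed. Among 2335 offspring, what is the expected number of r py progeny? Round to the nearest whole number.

A map distance of 14 m.u. corresponds to a recombination frequency of 0.140.
The F1 is + + / r py, so r py is a parental gamete class with expected frequency (1 − r)/2 = 0.860/2 = 0.4300.
Expected number = 0.4300 × 2335 = 1004.05 ≈ 1004.

1004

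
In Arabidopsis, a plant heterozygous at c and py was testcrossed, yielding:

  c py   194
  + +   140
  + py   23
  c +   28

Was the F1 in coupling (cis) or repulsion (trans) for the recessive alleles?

cis

The two most frequent classes are + + (140) and c py (194); these are the parental (non-recombinant) types.
So the F1 carried + + on one chromosome and c py on the other — the recessive alleles are on the same chromosome (cis / coupling).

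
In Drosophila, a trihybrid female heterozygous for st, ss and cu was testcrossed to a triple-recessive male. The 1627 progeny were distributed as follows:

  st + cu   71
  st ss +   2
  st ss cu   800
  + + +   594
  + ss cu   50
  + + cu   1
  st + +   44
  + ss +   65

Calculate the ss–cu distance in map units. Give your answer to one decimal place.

The two most frequent reciprocal classes, + + + and st ss cu, are the parental types, so the F1 was + + + / st ss cu.
The two rarest classes, + + cu and st ss +, are the double crossovers. Comparing them with the parentals, only the cu allele has switched, so cu is the middle locus and the order is st – cu – ss.
Crossovers in the cu–ss interval produce the single-crossover classes + ss + and st + cu (65 + 71 = 136) plus the double crossovers (3).
RF(cu–ss) = (136 + 3) / 1627 = 139/1627 = 0.0854 → 8.5 map units.

8.5 map units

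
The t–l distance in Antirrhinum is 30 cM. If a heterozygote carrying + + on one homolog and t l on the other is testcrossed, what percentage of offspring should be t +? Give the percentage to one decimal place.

A map distance of 30 cM corresponds to a recombination frequency of 0.300.
The F1 is + + / t l, so t + is a recombinant gamete class with expected frequency r/2 = 0.300/2 = 0.1500.
That is 0.1500 = 15.0% of the progeny.

15.0%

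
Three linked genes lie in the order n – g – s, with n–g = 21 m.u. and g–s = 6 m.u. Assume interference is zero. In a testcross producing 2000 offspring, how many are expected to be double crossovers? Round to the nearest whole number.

25

Map distances give recombination frequencies of 0.210 and 0.060 for the two intervals.
With no interference, expected double-crossover frequency = 0.210 × 0.060 = 0.01260.
Expected number = 0.01260 × 2000 = 25.20 ≈ 25.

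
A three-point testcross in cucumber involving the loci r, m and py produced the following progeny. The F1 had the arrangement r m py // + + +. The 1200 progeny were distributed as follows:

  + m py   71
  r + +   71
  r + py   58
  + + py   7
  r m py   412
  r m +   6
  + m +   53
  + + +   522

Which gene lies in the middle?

py

The two rarest classes, r m + and + + py, are the double crossovers. Comparing them with the parentals, only the py allele has switched, so py is the middle locus and the order is r – py – m.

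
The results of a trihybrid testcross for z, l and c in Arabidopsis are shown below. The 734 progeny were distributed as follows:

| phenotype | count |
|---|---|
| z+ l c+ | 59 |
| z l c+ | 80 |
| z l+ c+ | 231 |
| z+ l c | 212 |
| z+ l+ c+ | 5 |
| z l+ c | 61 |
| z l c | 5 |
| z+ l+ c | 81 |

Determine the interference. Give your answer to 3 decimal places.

0.670

The two most frequent reciprocal classes, z+ l c and z l+ c+, are the parental types, so the F1 was z+ l c / z l+ c+.
The two rarest classes, z l c and z+ l+ c+, are the double crossovers. Comparing them with the parentals, only the z allele has switched, so z is the middle locus and the order is c – z – l.
c–z: (120 + 10)/734 = 0.1771; z–l: (161 + 10)/734 = 0.2330.
Expected DCO frequency = 0.1771 × 0.2330 ≈ 0.04126; observed = 10/734 ≈ 0.01362.
Coefficient of coincidence = 0.01362/0.04126 ≈ 0.330; interference = 1 − 0.330 = 0.670.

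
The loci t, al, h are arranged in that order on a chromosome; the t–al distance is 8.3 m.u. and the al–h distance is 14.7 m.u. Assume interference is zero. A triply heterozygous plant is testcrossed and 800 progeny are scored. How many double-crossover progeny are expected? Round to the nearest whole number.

Map distances give recombination frequencies of 0.083 and 0.147 for the two intervals.
With no interference, expected double-crossover frequency = 0.083 × 0.147 = 0.01220.
Expected number = 0.01220 × 800 = 9.76 ≈ 10.

10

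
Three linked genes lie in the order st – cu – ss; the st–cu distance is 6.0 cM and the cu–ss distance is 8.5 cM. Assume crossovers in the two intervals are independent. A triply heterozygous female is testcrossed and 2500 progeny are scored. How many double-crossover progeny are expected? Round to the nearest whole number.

13

Map distances give recombination frequencies of 0.060 and 0.085 for the two intervals.
With no interference, expected double-crossover frequency = 0.060 × 0.085 = 0.00510.
Expected number = 0.00510 × 2500 = 12.75 ≈ 13.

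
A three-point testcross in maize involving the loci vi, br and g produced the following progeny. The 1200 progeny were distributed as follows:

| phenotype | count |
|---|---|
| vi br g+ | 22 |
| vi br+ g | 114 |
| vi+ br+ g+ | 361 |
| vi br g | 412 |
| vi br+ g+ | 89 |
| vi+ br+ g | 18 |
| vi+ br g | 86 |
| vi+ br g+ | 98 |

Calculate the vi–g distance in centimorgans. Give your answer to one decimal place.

The two most frequent reciprocal classes, vi+ br+ g+ and vi br g, are the parental types, so the F1 was vi+ br+ g+ / vi br g.
The two rarest classes, vi+ br+ g and vi br g+, are the double crossovers. Comparing them with the parentals, only the g allele has switched, so g is the middle locus and the order is vi – g – br.
Crossovers in the vi–g interval produce the single-crossover classes vi br+ g+ and vi+ br g (89 + 86 = 175) plus the double crossovers (40).
RF(vi–g) = (175 + 40) / 1200 = 215/1200 = 0.1792 → 17.9 centimorgans.

17.9 centimorgans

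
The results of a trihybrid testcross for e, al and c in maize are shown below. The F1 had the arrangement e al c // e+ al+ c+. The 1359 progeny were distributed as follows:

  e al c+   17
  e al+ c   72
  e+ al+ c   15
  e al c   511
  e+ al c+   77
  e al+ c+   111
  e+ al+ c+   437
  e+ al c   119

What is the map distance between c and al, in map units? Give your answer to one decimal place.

The two rarest classes, e al c+ and e+ al+ c, are the double crossovers. Comparing them with the parentals, only the c allele has switched, so c is the middle locus and the order is al – c – e.
Crossovers in the al–c interval produce the single-crossover classes e al+ c and e+ al c+ (72 + 77 = 149) plus the double crossovers (32).
RF(al–c) = (149 + 32) / 1359 = 181/1359 = 0.1332 → 13.3 map units.

13.3 map units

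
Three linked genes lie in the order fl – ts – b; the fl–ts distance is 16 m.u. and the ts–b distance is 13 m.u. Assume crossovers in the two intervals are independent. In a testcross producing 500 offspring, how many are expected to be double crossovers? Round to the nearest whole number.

10

Map distances give recombination frequencies of 0.160 and 0.130 for the two intervals.
With no interference, expected double-crossover frequency = 0.160 × 0.130 = 0.02080.
Expected number = 0.02080 × 500 = 10.40 ≈ 10.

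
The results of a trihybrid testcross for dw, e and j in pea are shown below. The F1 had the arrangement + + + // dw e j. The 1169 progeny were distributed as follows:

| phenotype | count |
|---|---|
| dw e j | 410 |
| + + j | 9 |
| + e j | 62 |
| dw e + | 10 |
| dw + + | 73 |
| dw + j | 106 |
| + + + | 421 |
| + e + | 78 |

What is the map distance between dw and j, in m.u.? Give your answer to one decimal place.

13.2 m.u.

The two rarest classes, + + j and dw e +, are the double crossovers. Comparing them with the parentals, only the j allele has switched, so j is the middle locus and the order is e – j – dw.
Crossovers in the j–dw interval produce the single-crossover classes dw + + and + e j (73 + 62 = 135) plus the double crossovers (19).
RF(j–dw) = (135 + 19) / 1169 = 154/1169 = 0.1317 → 13.2 m.u.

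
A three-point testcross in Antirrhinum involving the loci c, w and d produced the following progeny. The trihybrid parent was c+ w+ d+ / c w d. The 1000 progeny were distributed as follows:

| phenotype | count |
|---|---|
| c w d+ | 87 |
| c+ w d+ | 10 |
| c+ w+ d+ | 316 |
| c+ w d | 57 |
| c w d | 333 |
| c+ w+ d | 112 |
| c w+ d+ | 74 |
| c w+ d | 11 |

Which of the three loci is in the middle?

w

The two rarest classes, c+ w d+ and c w+ d, are the double crossovers. Comparing them with the parentals, only the w allele has switched, so w is the middle locus and the order is c – w – d.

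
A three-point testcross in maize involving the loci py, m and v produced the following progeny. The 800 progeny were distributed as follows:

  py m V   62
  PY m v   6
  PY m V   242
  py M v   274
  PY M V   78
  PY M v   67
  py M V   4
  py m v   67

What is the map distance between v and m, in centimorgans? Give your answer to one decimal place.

The two most frequent reciprocal classes, PY m V and py M v, are the parental types, so the F1 was PY m V / py M v.
The two rarest classes, PY m v and py M V, are the double crossovers. Comparing them with the parentals, only the v allele has switched, so v is the middle locus and the order is py – v – m.
Crossovers in the v–m interval produce the single-crossover classes PY M V and py m v (78 + 67 = 145) plus the double crossovers (10).
RF(v–m) = (145 + 10) / 800 = 155/800 = 0.1938 → 19.4 centimorgans.

19.4 centimorgans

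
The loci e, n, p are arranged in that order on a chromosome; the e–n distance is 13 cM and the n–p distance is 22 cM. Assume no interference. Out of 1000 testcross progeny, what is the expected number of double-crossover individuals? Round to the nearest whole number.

29

Map distances give recombination frequencies of 0.130 and 0.220 for the two intervals.
With no interference, expected double-crossover frequency = 0.130 × 0.220 = 0.02860.
Expected number = 0.02860 × 1000 = 28.60 ≈ 29.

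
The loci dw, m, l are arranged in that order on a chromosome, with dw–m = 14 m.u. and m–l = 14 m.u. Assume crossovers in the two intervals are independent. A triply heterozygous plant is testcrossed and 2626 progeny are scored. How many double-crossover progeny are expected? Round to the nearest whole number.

Map distances give recombination frequencies of 0.140 and 0.140 for the two intervals.
With no interference, expected double-crossover frequency = 0.140 × 0.140 = 0.01960.
Expected number = 0.01960 × 2626 = 51.47 ≈ 51.

51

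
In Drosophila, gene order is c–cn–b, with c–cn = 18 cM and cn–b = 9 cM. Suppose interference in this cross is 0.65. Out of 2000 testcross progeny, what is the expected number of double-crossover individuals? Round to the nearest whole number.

11

Map distances give recombination frequencies of 0.180 and 0.090 for the two intervals.
With interference 0.65 (so coincidence = 0.35), expected double-crossover frequency = 0.180 × 0.090 × 0.35 = 0.00567.
Expected number = 0.00567 × 2000 = 11.34 ≈ 11.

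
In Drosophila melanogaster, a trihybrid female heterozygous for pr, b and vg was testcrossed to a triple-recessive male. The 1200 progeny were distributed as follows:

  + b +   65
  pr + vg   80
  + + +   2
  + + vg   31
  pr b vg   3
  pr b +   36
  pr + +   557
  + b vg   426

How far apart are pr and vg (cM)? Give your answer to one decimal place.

12.5 cM

The two most frequent reciprocal classes, + b vg and pr + +, are the parental types, so the F1 was + b vg / pr + +.
The two rarest classes, pr b vg and + + +, are the double crossovers. Comparing them with the parentals, only the pr allele has switched, so pr is the middle locus and the order is b – pr – vg.
Crossovers in the pr–vg interval produce the single-crossover classes + b + and pr + vg (65 + 80 = 145) plus the double crossovers (5).
RF(pr–vg) = (145 + 5) / 1200 = 150/1200 = 0.1250 → 12.5 cM.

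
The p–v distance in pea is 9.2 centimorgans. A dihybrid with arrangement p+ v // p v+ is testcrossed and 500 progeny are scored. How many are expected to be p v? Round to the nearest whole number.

A map distance of 9.2 centimorgans corresponds to a recombination frequency of 0.092.
The F1 is p+ v / p v+, so p v is a recombinant gamete class with expected frequency r/2 = 0.092/2 = 0.0460.
Expected number = 0.0460 × 500 = 23.00 ≈ 23.

23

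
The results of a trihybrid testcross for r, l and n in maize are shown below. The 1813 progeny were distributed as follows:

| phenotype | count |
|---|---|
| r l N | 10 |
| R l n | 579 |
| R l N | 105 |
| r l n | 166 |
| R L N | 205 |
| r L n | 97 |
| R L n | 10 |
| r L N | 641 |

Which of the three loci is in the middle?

The two most frequent reciprocal classes, R l n and r L N, are the parental types, so the F1 was R l n / r L N.
The two rarest classes, R L n and r l N, are the double crossovers. Comparing them with the parentals, only the l allele has switched, so l is the middle locus and the order is n – l – r.

l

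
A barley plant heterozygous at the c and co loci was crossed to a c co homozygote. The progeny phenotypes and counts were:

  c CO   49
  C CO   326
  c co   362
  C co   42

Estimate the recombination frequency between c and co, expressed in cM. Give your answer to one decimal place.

11.7 cM

The two most frequent classes, C CO (326) and c co (362), are the parental types, so the F1 was C CO / c co.
The recombinant classes are C co and c CO: 42 + 49 = 91.
Recombination frequency = 91/779 = 0.1168 ≈ 11.7%, i.e. 11.7 cM.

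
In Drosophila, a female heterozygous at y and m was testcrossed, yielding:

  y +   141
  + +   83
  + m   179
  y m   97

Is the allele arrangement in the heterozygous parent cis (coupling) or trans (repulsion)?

The two most frequent classes are + m (179) and y + (141); these are the parental (non-recombinant) types.
So the F1 carried + m on one chromosome and y + on the other — the recessive alleles are on opposite chromosomes (trans / repulsion).

trans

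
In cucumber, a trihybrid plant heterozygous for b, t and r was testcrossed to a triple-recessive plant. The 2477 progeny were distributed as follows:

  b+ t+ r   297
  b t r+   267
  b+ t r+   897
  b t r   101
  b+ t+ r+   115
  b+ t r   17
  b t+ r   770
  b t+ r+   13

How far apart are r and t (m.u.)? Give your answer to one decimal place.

9.9 m.u.

The two most frequent reciprocal classes, b t+ r and b+ t r+, are the parental types, so the F1 was b t+ r / b+ t r+.
The two rarest classes, b t+ r+ and b+ t r, are the double crossovers. Comparing them with the parentals, only the r allele has switched, so r is the middle locus and the order is b – r – t.
Crossovers in the r–t interval produce the single-crossover classes b t r and b+ t+ r+ (101 + 115 = 216) plus the double crossovers (30).
RF(r–t) = (216 + 30) / 2477 = 246/2477 = 0.0993 → 9.9 m.u.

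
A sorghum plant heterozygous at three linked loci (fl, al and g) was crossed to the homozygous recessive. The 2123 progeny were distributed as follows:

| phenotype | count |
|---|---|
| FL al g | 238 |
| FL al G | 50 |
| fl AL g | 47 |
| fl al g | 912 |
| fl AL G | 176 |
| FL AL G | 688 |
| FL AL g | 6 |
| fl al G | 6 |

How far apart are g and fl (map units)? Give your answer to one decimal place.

20.1 map units

The two most frequent reciprocal classes, fl al g and FL AL G, are the parental types, so the F1 was fl al g / FL AL G.
The two rarest classes, fl al G and FL AL g, are the double crossovers. Comparing them with the parentals, only the g allele has switched, so g is the middle locus and the order is al – g – fl.
Crossovers in the g–fl interval produce the single-crossover classes FL al g and fl AL G (238 + 176 = 414) plus the double crossovers (12).
RF(g–fl) = (414 + 12) / 2123 = 426/2123 = 0.2007 → 20.1 map units.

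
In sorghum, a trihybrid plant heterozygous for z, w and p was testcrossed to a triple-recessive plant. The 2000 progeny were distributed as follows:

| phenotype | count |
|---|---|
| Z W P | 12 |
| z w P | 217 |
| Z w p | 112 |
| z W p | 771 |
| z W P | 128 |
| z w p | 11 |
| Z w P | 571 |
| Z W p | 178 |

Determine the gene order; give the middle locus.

w

The two most frequent reciprocal classes, z W p and Z w P, are the parental types, so the F1 was z W p / Z w P.
The two rarest classes, z w p and Z W P, are the double crossovers. Comparing them with the parentals, only the w allele has switched, so w is the middle locus and the order is z – w – p.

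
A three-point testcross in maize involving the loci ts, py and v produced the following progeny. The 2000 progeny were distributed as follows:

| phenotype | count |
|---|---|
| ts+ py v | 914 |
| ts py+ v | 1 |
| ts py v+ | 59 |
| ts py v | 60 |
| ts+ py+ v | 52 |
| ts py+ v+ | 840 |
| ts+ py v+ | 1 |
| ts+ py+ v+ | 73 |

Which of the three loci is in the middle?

The two most frequent reciprocal classes, ts py+ v+ and ts+ py v, are the parental types, so the F1 was ts py+ v+ / ts+ py v.
The two rarest classes, ts py+ v and ts+ py v+, are the double crossovers. Comparing them with the parentals, only the v allele has switched, so v is the middle locus and the order is py – v – ts.

v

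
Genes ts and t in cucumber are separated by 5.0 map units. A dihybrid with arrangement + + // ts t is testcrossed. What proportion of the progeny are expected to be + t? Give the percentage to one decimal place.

2.5%

A map distance of 5.0 map units corresponds to a recombination frequency of 0.050.
The F1 is + + / ts t, so + t is a recombinant gamete class with expected frequency r/2 = 0.050/2 = 0.0250.
That is 0.0250 = 2.5% of the progeny.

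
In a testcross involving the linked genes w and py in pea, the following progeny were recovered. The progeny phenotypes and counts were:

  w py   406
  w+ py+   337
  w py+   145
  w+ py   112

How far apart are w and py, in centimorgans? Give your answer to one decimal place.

The two most frequent classes, w+ py+ (337) and w py (406), are the parental types, so the F1 was w+ py+ / w py.
The recombinant classes are w+ py and w py+: 112 + 145 = 257.
Recombination frequency = 257/1000 = 0.2570 ≈ 25.7%, i.e. 25.7 centimorgans.

25.7 centimorgans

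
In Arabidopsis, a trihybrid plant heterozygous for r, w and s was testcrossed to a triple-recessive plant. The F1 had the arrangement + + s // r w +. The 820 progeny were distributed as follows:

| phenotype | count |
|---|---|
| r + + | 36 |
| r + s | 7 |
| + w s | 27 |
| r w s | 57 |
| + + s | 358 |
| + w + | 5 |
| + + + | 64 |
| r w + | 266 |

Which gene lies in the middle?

r

The two rarest classes, r + s and + w +, are the double crossovers. Comparing them with the parentals, only the r allele has switched, so r is the middle locus and the order is s – r – w.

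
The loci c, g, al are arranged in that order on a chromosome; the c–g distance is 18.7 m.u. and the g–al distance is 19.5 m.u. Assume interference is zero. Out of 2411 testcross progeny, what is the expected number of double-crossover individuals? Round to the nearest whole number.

Map distances give recombination frequencies of 0.187 and 0.195 for the two intervals.
With no interference, expected double-crossover frequency = 0.187 × 0.195 = 0.03647.
Expected number = 0.03647 × 2411 = 87.92 ≈ 88.

88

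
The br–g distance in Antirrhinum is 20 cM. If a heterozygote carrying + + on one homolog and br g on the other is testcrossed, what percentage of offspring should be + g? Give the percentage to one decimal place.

A map distance of 20 cM corresponds to a recombination frequency of 0.200.
The F1 is + + / br g, so + g is a recombinant gamete class with expected frequency r/2 = 0.200/2 = 0.1000.
That is 0.1000 = 10.0% of the progeny.

10.0%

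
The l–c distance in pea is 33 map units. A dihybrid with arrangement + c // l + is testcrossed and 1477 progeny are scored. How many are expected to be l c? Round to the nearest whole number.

A map distance of 33 map units corresponds to a recombination frequency of 0.330.
The F1 is + c / l +, so l c is a recombinant gamete class with expected frequency r/2 = 0.330/2 = 0.1650.
Expected number = 0.1650 × 1477 = 243.71 ≈ 244.

244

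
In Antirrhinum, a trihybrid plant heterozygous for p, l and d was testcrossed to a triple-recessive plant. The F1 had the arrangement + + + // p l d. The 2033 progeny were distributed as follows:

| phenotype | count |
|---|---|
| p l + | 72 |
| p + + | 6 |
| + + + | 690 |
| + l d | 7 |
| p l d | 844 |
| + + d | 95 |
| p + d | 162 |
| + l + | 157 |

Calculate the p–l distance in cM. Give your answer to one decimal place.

The two rarest classes, p + + and + l d, are the double crossovers. Comparing them with the parentals, only the p allele has switched, so p is the middle locus and the order is l – p – d.
Crossovers in the l–p interval produce the single-crossover classes + l + and p + d (157 + 162 = 319) plus the double crossovers (13).
RF(l–p) = (319 + 13) / 2033 = 332/2033 = 0.1633 → 16.3 cM.

16.3 cM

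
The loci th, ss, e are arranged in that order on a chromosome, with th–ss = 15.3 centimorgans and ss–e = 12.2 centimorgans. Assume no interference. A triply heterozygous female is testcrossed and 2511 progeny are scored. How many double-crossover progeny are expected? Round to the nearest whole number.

Map distances give recombination frequencies of 0.153 and 0.122 for the two intervals.
With no interference, expected double-crossover frequency = 0.153 × 0.122 = 0.01867.
Expected number = 0.01867 × 2511 = 46.87 ≈ 47.

47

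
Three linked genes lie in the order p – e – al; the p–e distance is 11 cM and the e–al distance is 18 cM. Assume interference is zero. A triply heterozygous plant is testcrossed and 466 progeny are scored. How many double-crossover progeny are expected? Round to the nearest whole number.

9

Map distances give recombination frequencies of 0.110 and 0.180 for the two intervals.
With no interference, expected double-crossover frequency = 0.110 × 0.180 = 0.01980.
Expected number = 0.01980 × 466 = 9.23 ≈ 9.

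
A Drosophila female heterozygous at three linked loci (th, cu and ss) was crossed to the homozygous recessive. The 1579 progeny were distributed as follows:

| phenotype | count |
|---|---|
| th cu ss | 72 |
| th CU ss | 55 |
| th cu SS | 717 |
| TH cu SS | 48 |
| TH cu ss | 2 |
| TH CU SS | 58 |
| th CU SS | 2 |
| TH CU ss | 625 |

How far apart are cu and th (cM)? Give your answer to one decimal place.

The two most frequent reciprocal classes, TH CU ss and th cu SS, are the parental types, so the F1 was TH CU ss / th cu SS.
The two rarest classes, TH cu ss and th CU SS, are the double crossovers. Comparing them with the parentals, only the cu allele has switched, so cu is the middle locus and the order is ss – cu – th.
Crossovers in the cu–th interval produce the single-crossover classes th CU ss and TH cu SS (55 + 48 = 103) plus the double crossovers (4).
RF(cu–th) = (103 + 4) / 1579 = 107/1579 = 0.0678 → 6.8 cM.

6.8 cM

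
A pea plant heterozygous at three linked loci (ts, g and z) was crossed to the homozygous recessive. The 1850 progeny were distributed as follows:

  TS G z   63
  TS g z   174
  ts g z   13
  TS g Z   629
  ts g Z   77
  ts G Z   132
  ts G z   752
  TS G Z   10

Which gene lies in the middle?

g

The two most frequent reciprocal classes, ts G z and TS g Z, are the parental types, so the F1 was ts G z / TS g Z.
The two rarest classes, ts g z and TS G Z, are the double crossovers. Comparing them with the parentals, only the g allele has switched, so g is the middle locus and the order is z – g – ts.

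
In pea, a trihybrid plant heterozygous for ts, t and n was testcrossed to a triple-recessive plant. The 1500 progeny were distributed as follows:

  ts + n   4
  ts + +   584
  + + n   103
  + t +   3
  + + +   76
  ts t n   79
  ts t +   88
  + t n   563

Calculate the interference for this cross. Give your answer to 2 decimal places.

0.67

The two most frequent reciprocal classes, + t n and ts + +, are the parental types, so the F1 was + t n / ts + +.
The two rarest classes, + t + and ts + n, are the double crossovers. Comparing them with the parentals, only the n allele has switched, so n is the middle locus and the order is t – n – ts.
t–n: (191 + 7)/1500 = 0.1320; n–ts: (155 + 7)/1500 = 0.1080.
Expected DCO frequency = 0.1320 × 0.1080 ≈ 0.01426; observed = 7/1500 ≈ 0.00467.
Coefficient of coincidence = 0.00467/0.01426 ≈ 0.33; interference = 1 − 0.33 = 0.67.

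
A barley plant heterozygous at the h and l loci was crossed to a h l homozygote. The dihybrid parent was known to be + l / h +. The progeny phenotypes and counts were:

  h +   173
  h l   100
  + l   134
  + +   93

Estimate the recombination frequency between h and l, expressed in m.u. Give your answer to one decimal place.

38.6 m.u.

The recombinant classes are + + and h l: 93 + 100 = 193.
Recombination frequency = 193/500 = 0.3860 ≈ 38.6%, i.e. 38.6 m.u.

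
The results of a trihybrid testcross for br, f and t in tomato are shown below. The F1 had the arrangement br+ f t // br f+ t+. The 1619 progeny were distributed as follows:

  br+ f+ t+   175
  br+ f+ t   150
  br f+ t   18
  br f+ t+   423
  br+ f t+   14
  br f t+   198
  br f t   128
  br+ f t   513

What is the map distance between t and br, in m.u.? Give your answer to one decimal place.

The two rarest classes, br+ f t+ and br f+ t, are the double crossovers. Comparing them with the parentals, only the t allele has switched, so t is the middle locus and the order is br – t – f.
Crossovers in the br–t interval produce the single-crossover classes br f t and br+ f+ t+ (128 + 175 = 303) plus the double crossovers (32).
RF(br–t) = (303 + 32) / 1619 = 335/1619 = 0.2069 → 20.7 m.u.

20.7 m.u.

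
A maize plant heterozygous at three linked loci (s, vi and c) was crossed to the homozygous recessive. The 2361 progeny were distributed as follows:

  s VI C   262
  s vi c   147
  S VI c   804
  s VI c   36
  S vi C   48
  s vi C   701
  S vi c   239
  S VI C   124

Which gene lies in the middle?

s

The two most frequent reciprocal classes, s vi C and S VI c, are the parental types, so the F1 was s vi C / S VI c.
The two rarest classes, S vi C and s VI c, are the double crossovers. Comparing them with the parentals, only the s allele has switched, so s is the middle locus and the order is vi – s – c.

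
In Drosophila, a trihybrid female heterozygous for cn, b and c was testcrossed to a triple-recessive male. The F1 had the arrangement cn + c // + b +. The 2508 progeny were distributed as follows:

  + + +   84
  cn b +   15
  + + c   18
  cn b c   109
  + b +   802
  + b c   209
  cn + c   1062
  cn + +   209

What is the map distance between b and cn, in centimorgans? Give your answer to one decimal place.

The two rarest classes, + + c and cn b +, are the double crossovers. Comparing them with the parentals, only the cn allele has switched, so cn is the middle locus and the order is c – cn – b.
Crossovers in the cn–b interval produce the single-crossover classes cn b c and + + + (109 + 84 = 193) plus the double crossovers (33).
RF(cn–b) = (193 + 33) / 2508 = 226/2508 = 0.0901 → 9.0 centimorgans.

9.0 centimorgans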